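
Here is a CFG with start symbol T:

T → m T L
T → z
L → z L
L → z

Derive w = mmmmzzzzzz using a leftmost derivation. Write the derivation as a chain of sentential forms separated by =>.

T => mTL => mmTLL => mmmTLLL => mmmmTLLLL => mmmmzLLLL => mmmmzzLLLL => mmmmzzzLLL => mmmmzzzzLL => mmmmzzzzzL => mmmmzzzzzz

T => mTL   [T → m T L]
mTL => mmTLL   [T → m T L]
mmTLL => mmmTLLL   [T → m T L]
mmmTLLL => mmmmTLLLL   [T → m T L]
mmmmTLLLL => mmmmzLLLL   [T → z]
mmmmzLLLL => mmmmzzLLLL   [L → z L]
mmmmzzLLLL => mmmmzzzLLL   [L → z]
mmmmzzzLLL => mmmmzzzzLL   [L → z]
mmmmzzzzLL => mmmmzzzzzL   [L → z]
mmmmzzzzzL => mmmmzzzzzz   [L → z]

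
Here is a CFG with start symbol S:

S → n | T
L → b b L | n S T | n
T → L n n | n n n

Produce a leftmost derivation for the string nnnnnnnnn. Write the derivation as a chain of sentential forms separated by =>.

S => T => Lnn => nSTnn => nTTnn => nnnnTnn => nnnnnnnnn

S => T   [S → T]
T => Lnn   [T → L n n]
Lnn => nSTnn   [L → n S T]
nSTnn => nTTnn   [S → T]
nTTnn => nnnnTnn   [T → n n n]
nnnnTnn => nnnnnnnnn   [T → n n n]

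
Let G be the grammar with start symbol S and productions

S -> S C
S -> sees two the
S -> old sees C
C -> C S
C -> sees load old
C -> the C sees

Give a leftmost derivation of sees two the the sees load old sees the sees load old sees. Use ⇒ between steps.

S ⇒ S C   [S -> S C]
S C ⇒ S C C   [S -> S C]
S C C ⇒ sees two the C C   [S -> sees two the]
sees two the C C ⇒ sees two the the C sees C   [C -> the C sees]
sees two the the C sees C ⇒ sees two the the sees load old sees C   [C -> sees load old]
sees two the the sees load old sees C ⇒ sees two the the sees load old sees the C sees   [C -> the C sees]
sees two the the sees load old sees the C sees ⇒ sees two the the sees load old sees the sees load old sees   [C -> sees load old]

S ⇒ S C ⇒ S C C ⇒ sees two the C C ⇒ sees two the the C sees C ⇒ sees two the the sees load old sees C ⇒ sees two the the sees load old sees the C sees ⇒ sees two the the sees load old sees the sees load old sees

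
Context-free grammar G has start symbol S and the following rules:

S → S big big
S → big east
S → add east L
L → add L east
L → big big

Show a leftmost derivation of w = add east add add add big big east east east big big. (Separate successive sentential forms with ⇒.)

S ⇒ S big big   [S → S big big]
S big big ⇒ add east L big big   [S → add east L]
add east L big big ⇒ add east add L east big big   [L → add L east]
add east add L east big big ⇒ add east add add L east east big big   [L → add L east]
add east add add L east east big big ⇒ add east add add add L east east east big big   [L → add L east]
add east add add add L east east east big big ⇒ add east add add add big big east east east big big   [L → big big]

S ⇒ S big big ⇒ add east L big big ⇒ add east add L east big big ⇒ add east add add L east east big big ⇒ add east add add add L east east east big big ⇒ add east add add add big big east east east big big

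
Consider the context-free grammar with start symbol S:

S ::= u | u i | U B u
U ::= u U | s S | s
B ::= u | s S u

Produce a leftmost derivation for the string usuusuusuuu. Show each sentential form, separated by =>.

S=>UBu=>uUBu=>usSBu=>usUBuBu=>usuUBuBu=>usuuUBuBu=>usuusBuBu=>usuusuuBu=>usuusuusSuu=>usuusuusuuu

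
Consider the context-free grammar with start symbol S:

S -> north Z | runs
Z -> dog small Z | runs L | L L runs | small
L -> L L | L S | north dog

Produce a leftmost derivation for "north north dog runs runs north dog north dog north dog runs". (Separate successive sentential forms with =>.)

S => north Z => north L L runs => north L L L runs => north L L L L runs => north L S L L L runs => north L S S L L L runs => north north dog S S L L L runs => north north dog runs S L L L runs => north north dog runs runs L L L runs => north north dog runs runs north dog L L runs => north north dog runs runs north dog north dog L runs => north north dog runs runs north dog north dog north dog runs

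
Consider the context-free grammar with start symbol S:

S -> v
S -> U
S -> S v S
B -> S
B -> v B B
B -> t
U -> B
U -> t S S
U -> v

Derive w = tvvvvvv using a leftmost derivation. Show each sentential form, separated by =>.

S => SvS => UvS => tSSvS => tSvSSvS => tUvSSvS => tvvSSvS => tvvvSvS => tvvvvvS => tvvvvvv

S => SvS   [S -> S v S]
SvS => UvS   [S -> U]
UvS => tSSvS   [U -> t S S]
tSSvS => tSvSSvS   [S -> S v S]
tSvSSvS => tUvSSvS   [S -> U]
tUvSSvS => tvvSSvS   [U -> v]
tvvSSvS => tvvvSvS   [S -> v]
tvvvSvS => tvvvvvS   [S -> v]
tvvvvvS => tvvvvvv   [S -> v]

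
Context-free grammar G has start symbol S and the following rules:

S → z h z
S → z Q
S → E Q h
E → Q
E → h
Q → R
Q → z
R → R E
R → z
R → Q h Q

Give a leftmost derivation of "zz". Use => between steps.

S => zQ   [S → z Q]
zQ => zR   [Q → R]
zR => zz   [R → z]

S => zQ => zR => zz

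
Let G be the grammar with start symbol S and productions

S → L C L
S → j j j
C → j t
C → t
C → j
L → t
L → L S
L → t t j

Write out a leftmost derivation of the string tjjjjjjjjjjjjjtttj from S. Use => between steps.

S => LCL   [S → L C L]
LCL => LSCL   [L → L S]
LSCL => LSSCL   [L → L S]
LSSCL => LSSSCL   [L → L S]
LSSSCL => LSSSSCL   [L → L S]
LSSSSCL => tSSSSCL   [L → t]
tSSSSCL => tjjjSSSCL   [S → j j j]
tjjjSSSCL => tjjjjjjSSCL   [S → j j j]
tjjjjjjSSCL => tjjjjjjjjjSCL   [S → j j j]
tjjjjjjjjjSCL => tjjjjjjjjjjjjCL   [S → j j j]
tjjjjjjjjjjjjCL => tjjjjjjjjjjjjjtL   [C → j t]
tjjjjjjjjjjjjjtL => tjjjjjjjjjjjjjtttj   [L → t t j]

S => LCL => LSCL => LSSCL => LSSSCL => LSSSSCL => tSSSSCL => tjjjSSSCL => tjjjjjjSSCL => tjjjjjjjjjSCL => tjjjjjjjjjjjjCL => tjjjjjjjjjjjjjtL => tjjjjjjjjjjjjjtttj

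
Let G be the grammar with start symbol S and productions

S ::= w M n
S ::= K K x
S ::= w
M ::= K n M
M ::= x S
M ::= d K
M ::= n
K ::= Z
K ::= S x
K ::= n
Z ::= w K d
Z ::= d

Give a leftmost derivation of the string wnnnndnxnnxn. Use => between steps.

S => wMn => wKnMn => wnnMn => wnnKnMn => wnnnnMn => wnnnnKnMn => wnnnnZnMn => wnnnndnMn => wnnnndnxSn => wnnnndnxKKxn => wnnnndnxnKxn => wnnnndnxnnxn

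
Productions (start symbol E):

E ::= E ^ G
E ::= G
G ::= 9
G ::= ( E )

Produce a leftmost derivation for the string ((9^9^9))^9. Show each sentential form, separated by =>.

E=>E^G=>G^G=>(E)^G=>(G)^G=>((E))^G=>((E^G))^G=>((E^G^G))^G=>((G^G^G))^G=>((9^G^G))^G=>((9^9^G))^G=>((9^9^9))^G=>((9^9^9))^9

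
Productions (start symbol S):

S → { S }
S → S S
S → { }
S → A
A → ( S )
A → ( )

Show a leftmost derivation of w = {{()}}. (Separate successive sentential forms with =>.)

S => {S}   [S → { S }]
{S} => {{S}}   [S → { S }]
{{S}} => {{A}}   [S → A]
{{A}} => {{()}}   [A → ( )]

S => {S} => {{S}} => {{A}} => {{()}}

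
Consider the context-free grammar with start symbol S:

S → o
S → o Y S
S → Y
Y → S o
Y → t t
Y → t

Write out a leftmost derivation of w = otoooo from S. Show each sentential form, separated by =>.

S => oYS => oSoS => oYoS => oSooS => oYooS => oSoooS => oYoooS => otoooS => otoooo

S => oYS   [S → o Y S]
oYS => oSoS   [Y → S o]
oSoS => oYoS   [S → Y]
oYoS => oSooS   [Y → S o]
oSooS => oYooS   [S → Y]
oYooS => oSoooS   [Y → S o]
oSoooS => oYoooS   [S → Y]
oYoooS => otoooS   [Y → t]
otoooS => otoooo   [S → o]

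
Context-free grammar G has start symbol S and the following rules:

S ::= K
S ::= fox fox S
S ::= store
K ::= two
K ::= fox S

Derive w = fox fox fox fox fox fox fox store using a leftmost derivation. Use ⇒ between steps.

S ⇒ K ⇒ fox S ⇒ fox fox fox S ⇒ fox fox fox K ⇒ fox fox fox fox S ⇒ fox fox fox fox K ⇒ fox fox fox fox fox S ⇒ fox fox fox fox fox fox fox S ⇒ fox fox fox fox fox fox fox store

S ⇒ K   [S ::= K]
K ⇒ fox S   [K ::= fox S]
fox S ⇒ fox fox fox S   [S ::= fox fox S]
fox fox fox S ⇒ fox fox fox K   [S ::= K]
fox fox fox K ⇒ fox fox fox fox S   [K ::= fox S]
fox fox fox fox S ⇒ fox fox fox fox K   [S ::= K]
fox fox fox fox K ⇒ fox fox fox fox fox S   [K ::= fox S]
fox fox fox fox fox S ⇒ fox fox fox fox fox fox fox S   [S ::= fox fox S]
fox fox fox fox fox fox fox S ⇒ fox fox fox fox fox fox fox store   [S ::= store]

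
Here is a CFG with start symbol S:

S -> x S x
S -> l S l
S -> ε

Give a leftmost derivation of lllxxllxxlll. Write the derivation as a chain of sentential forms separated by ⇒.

S ⇒ lSl ⇒ llSll ⇒ lllSlll ⇒ lllxSxlll ⇒ lllxxSxxlll ⇒ lllxxlSlxxlll ⇒ lllxxllxxlll

S ⇒ lSl   [S -> l S l]
lSl ⇒ llSll   [S -> l S l]
llSll ⇒ lllSlll   [S -> l S l]
lllSlll ⇒ lllxSxlll   [S -> x S x]
lllxSxlll ⇒ lllxxSxxlll   [S -> x S x]
lllxxSxxlll ⇒ lllxxlSlxxlll   [S -> l S l]
lllxxlSlxxlll ⇒ lllxxllxxlll   [S -> ε]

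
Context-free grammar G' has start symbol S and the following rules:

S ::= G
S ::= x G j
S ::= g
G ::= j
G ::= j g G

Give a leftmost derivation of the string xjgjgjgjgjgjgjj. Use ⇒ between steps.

S ⇒ xGj ⇒ xjgGj ⇒ xjgjgGj ⇒ xjgjgjgGj ⇒ xjgjgjgjgGj ⇒ xjgjgjgjgjgGj ⇒ xjgjgjgjgjgjgGj ⇒ xjgjgjgjgjgjgjj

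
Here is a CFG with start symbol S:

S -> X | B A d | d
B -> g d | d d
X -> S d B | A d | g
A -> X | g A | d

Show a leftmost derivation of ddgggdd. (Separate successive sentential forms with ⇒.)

S⇒BAd⇒ddAd⇒ddgAd⇒ddggAd⇒ddgggAd⇒ddgggdd

S ⇒ BAd   [S -> B A d]
BAd ⇒ ddAd   [B -> d d]
ddAd ⇒ ddgAd   [A -> g A]
ddgAd ⇒ ddggAd   [A -> g A]
ddggAd ⇒ ddgggAd   [A -> g A]
ddgggAd ⇒ ddgggdd   [A -> d]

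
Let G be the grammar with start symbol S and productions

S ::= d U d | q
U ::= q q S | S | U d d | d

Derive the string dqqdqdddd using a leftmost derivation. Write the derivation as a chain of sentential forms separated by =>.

S=>dUd=>dUddd=>dqqSddd=>dqqdUdddd=>dqqdSdddd=>dqqdqdddd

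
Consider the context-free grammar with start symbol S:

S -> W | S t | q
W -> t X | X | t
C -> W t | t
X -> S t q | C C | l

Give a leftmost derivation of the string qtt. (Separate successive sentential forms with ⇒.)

S ⇒ St   [S -> S t]
St ⇒ Stt   [S -> S t]
Stt ⇒ qtt   [S -> q]

S ⇒ St ⇒ Stt ⇒ qtt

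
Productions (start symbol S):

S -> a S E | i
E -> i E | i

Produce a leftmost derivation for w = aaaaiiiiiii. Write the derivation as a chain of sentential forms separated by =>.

S => aSE => aaSEE => aaaSEEE => aaaaSEEEE => aaaaiEEEE => aaaaiiEEEE => aaaaiiiEEE => aaaaiiiiEEE => aaaaiiiiiEE => aaaaiiiiiiE => aaaaiiiiiii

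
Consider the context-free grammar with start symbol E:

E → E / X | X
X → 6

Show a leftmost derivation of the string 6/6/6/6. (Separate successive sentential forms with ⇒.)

E ⇒ E/X   [E → E / X]
E/X ⇒ E/X/X   [E → E / X]
E/X/X ⇒ E/X/X/X   [E → E / X]
E/X/X/X ⇒ X/X/X/X   [E → X]
X/X/X/X ⇒ 6/X/X/X   [X → 6]
6/X/X/X ⇒ 6/6/X/X   [X → 6]
6/6/X/X ⇒ 6/6/6/X   [X → 6]
6/6/6/X ⇒ 6/6/6/6   [X → 6]

E⇒E/X⇒E/X/X⇒E/X/X/X⇒X/X/X/X⇒6/X/X/X⇒6/6/X/X⇒6/6/6/X⇒6/6/6/6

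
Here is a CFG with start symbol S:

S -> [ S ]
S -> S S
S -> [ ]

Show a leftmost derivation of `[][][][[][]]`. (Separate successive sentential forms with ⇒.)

S ⇒ SS ⇒ SSS ⇒ []SS ⇒ [][]S ⇒ [][]SS ⇒ [][][]S ⇒ [][][][S] ⇒ [][][][SS] ⇒ [][][][[]S] ⇒ [][][][[][]]

S ⇒ SS   [S -> S S]
SS ⇒ SSS   [S -> S S]
SSS ⇒ []SS   [S -> [ ]]
[]SS ⇒ [][]S   [S -> [ ]]
[][]S ⇒ [][]SS   [S -> S S]
[][]SS ⇒ [][][]S   [S -> [ ]]
[][][]S ⇒ [][][][S]   [S -> [ S ]]
[][][][S] ⇒ [][][][SS]   [S -> S S]
[][][][SS] ⇒ [][][][[]S]   [S -> [ ]]
[][][][[]S] ⇒ [][][][[][]]   [S -> [ ]]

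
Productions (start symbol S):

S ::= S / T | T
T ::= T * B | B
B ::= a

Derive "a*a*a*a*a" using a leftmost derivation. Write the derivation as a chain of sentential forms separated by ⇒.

S ⇒ T   [S ::= T]
T ⇒ T*B   [T ::= T * B]
T*B ⇒ T*B*B   [T ::= T * B]
T*B*B ⇒ T*B*B*B   [T ::= T * B]
T*B*B*B ⇒ T*B*B*B*B   [T ::= T * B]
T*B*B*B*B ⇒ B*B*B*B*B   [T ::= B]
B*B*B*B*B ⇒ a*B*B*B*B   [B ::= a]
a*B*B*B*B ⇒ a*a*B*B*B   [B ::= a]
a*a*B*B*B ⇒ a*a*a*B*B   [B ::= a]
a*a*a*B*B ⇒ a*a*a*a*B   [B ::= a]
a*a*a*a*B ⇒ a*a*a*a*a   [B ::= a]

S ⇒ T ⇒ T*B ⇒ T*B*B ⇒ T*B*B*B ⇒ T*B*B*B*B ⇒ B*B*B*B*B ⇒ a*B*B*B*B ⇒ a*a*B*B*B ⇒ a*a*a*B*B ⇒ a*a*a*a*B ⇒ a*a*a*a*a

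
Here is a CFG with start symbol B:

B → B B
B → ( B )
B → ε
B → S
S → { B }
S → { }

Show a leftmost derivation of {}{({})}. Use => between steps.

B => BB => SB => {}B => {}BB => {}SB => {}{B}B => {}{(B)}B => {}{(S)}B => {}{({})}B => {}{({})}

B => BB   [B → B B]
BB => SB   [B → S]
SB => {}B   [S → { }]
{}B => {}BB   [B → B B]
{}BB => {}SB   [B → S]
{}SB => {}{B}B   [S → { B }]
{}{B}B => {}{(B)}B   [B → ( B )]
{}{(B)}B => {}{(S)}B   [B → S]
{}{(S)}B => {}{({})}B   [S → { }]
{}{({})}B => {}{({})}   [B → ε]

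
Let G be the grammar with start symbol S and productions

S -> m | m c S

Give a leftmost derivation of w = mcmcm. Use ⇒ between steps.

S ⇒ mcS   [S -> m c S]
mcS ⇒ mcmcS   [S -> m c S]
mcmcS ⇒ mcmcm   [S -> m]

S⇒mcS⇒mcmcS⇒mcmcm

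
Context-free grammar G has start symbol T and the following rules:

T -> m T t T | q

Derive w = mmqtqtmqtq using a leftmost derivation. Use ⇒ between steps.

T ⇒ mTtT   [T -> m T t T]
mTtT ⇒ mmTtTtT   [T -> m T t T]
mmTtTtT ⇒ mmqtTtT   [T -> q]
mmqtTtT ⇒ mmqtqtT   [T -> q]
mmqtqtT ⇒ mmqtqtmTtT   [T -> m T t T]
mmqtqtmTtT ⇒ mmqtqtmqtT   [T -> q]
mmqtqtmqtT ⇒ mmqtqtmqtq   [T -> q]

T⇒mTtT⇒mmTtTtT⇒mmqtTtT⇒mmqtqtT⇒mmqtqtmTtT⇒mmqtqtmqtT⇒mmqtqtmqtq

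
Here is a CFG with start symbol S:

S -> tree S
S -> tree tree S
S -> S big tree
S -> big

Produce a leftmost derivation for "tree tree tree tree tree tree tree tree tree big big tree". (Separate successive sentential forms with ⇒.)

S ⇒ tree tree S ⇒ tree tree tree tree S ⇒ tree tree tree tree tree tree S ⇒ tree tree tree tree tree tree tree tree S ⇒ tree tree tree tree tree tree tree tree tree S ⇒ tree tree tree tree tree tree tree tree tree S big tree ⇒ tree tree tree tree tree tree tree tree tree big big tree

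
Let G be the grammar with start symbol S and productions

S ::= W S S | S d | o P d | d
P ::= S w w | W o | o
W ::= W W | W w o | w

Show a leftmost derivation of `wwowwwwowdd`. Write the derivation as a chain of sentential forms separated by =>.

S=>WSS=>WWSS=>WwoWSS=>wwoWSS=>wwoWWSS=>wwoWwoWSS=>wwoWWwoWSS=>wwoWWWwoWSS=>wwowWWwoWSS=>wwowwWwoWSS=>wwowwwwoWSS=>wwowwwwowSS=>wwowwwwowdS=>wwowwwwowdd

S => WSS   [S ::= W S S]
WSS => WWSS   [W ::= W W]
WWSS => WwoWSS   [W ::= W w o]
WwoWSS => wwoWSS   [W ::= w]
wwoWSS => wwoWWSS   [W ::= W W]
wwoWWSS => wwoWwoWSS   [W ::= W w o]
wwoWwoWSS => wwoWWwoWSS   [W ::= W W]
wwoWWwoWSS => wwoWWWwoWSS   [W ::= W W]
wwoWWWwoWSS => wwowWWwoWSS   [W ::= w]
wwowWWwoWSS => wwowwWwoWSS   [W ::= w]
wwowwWwoWSS => wwowwwwoWSS   [W ::= w]
wwowwwwoWSS => wwowwwwowSS   [W ::= w]
wwowwwwowSS => wwowwwwowdS   [S ::= d]
wwowwwwowdS => wwowwwwowdd   [S ::= d]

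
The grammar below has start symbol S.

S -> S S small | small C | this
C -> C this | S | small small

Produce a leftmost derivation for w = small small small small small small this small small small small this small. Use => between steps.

S => S S small => small C S small => small S S small => small S S small S small => small small C S small S small => small small S S small S small => small small small C S small S small => small small small C this S small S small => small small small S this S small S small => small small small small C this S small S small => small small small small small small this S small S small => small small small small small small this small C small S small => small small small small small small this small small small small S small => small small small small small small this small small small small this small

S => S S small   [S -> S S small]
S S small => small C S small   [S -> small C]
small C S small => small S S small   [C -> S]
small S S small => small S S small S small   [S -> S S small]
small S S small S small => small small C S small S small   [S -> small C]
small small C S small S small => small small S S small S small   [C -> S]
small small S S small S small => small small small C S small S small   [S -> small C]
small small small C S small S small => small small small C this S small S small   [C -> C this]
small small small C this S small S small => small small small S this S small S small   [C -> S]
small small small S this S small S small => small small small small C this S small S small   [S -> small C]
small small small small C this S small S small => small small small small small small this S small S small   [C -> small small]
small small small small small small this S small S small => small small small small small small this small C small S small   [S -> small C]
small small small small small small this small C small S small => small small small small small small this small small small small S small   [C -> small small]
small small small small small small this small small small small S small => small small small small small small this small small small small this small   [S -> this]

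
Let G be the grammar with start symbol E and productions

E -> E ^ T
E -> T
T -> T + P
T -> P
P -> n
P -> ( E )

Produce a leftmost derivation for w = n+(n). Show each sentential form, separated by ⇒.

E ⇒ T ⇒ T+P ⇒ P+P ⇒ n+P ⇒ n+(E) ⇒ n+(T) ⇒ n+(P) ⇒ n+(n)

E ⇒ T   [E -> T]
T ⇒ T+P   [T -> T + P]
T+P ⇒ P+P   [T -> P]
P+P ⇒ n+P   [P -> n]
n+P ⇒ n+(E)   [P -> ( E )]
n+(E) ⇒ n+(T)   [E -> T]
n+(T) ⇒ n+(P)   [T -> P]
n+(P) ⇒ n+(n)   [P -> n]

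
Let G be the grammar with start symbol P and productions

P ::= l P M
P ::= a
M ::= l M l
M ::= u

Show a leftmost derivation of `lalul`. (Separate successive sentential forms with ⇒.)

P ⇒ lPM ⇒ laM ⇒ lalMl ⇒ lalul

P ⇒ lPM   [P ::= l P M]
lPM ⇒ laM   [P ::= a]
laM ⇒ lalMl   [M ::= l M l]
lalMl ⇒ lalul   [M ::= u]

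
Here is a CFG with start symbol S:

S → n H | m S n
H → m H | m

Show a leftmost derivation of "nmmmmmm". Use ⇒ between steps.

S ⇒ nH ⇒ nmH ⇒ nmmH ⇒ nmmmH ⇒ nmmmmH ⇒ nmmmmmH ⇒ nmmmmmm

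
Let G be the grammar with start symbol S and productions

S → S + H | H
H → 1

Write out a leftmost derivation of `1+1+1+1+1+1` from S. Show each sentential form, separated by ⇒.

S ⇒ S+H   [S → S + H]
S+H ⇒ S+H+H   [S → S + H]
S+H+H ⇒ S+H+H+H   [S → S + H]
S+H+H+H ⇒ S+H+H+H+H   [S → S + H]
S+H+H+H+H ⇒ S+H+H+H+H+H   [S → S + H]
S+H+H+H+H+H ⇒ H+H+H+H+H+H   [S → H]
H+H+H+H+H+H ⇒ 1+H+H+H+H+H   [H → 1]
1+H+H+H+H+H ⇒ 1+1+H+H+H+H   [H → 1]
1+1+H+H+H+H ⇒ 1+1+1+H+H+H   [H → 1]
1+1+1+H+H+H ⇒ 1+1+1+1+H+H   [H → 1]
1+1+1+1+H+H ⇒ 1+1+1+1+1+H   [H → 1]
1+1+1+1+1+H ⇒ 1+1+1+1+1+1   [H → 1]

S ⇒ S+H ⇒ S+H+H ⇒ S+H+H+H ⇒ S+H+H+H+H ⇒ S+H+H+H+H+H ⇒ H+H+H+H+H+H ⇒ 1+H+H+H+H+H ⇒ 1+1+H+H+H+H ⇒ 1+1+1+H+H+H ⇒ 1+1+1+1+H+H ⇒ 1+1+1+1+1+H ⇒ 1+1+1+1+1+1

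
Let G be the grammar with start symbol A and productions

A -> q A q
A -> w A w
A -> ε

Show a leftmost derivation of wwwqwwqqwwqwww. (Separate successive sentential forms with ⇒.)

A ⇒ wAw ⇒ wwAww ⇒ wwwAwww ⇒ wwwqAqwww ⇒ wwwqwAwqwww ⇒ wwwqwwAwwqwww ⇒ wwwqwwqAqwwqwww ⇒ wwwqwwqqwwqwww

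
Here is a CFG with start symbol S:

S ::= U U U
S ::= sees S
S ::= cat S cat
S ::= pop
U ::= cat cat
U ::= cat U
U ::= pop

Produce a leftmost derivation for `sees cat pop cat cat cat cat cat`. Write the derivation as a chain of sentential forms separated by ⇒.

S ⇒ sees S ⇒ sees cat S cat ⇒ sees cat U U U cat ⇒ sees cat pop U U cat ⇒ sees cat pop cat cat U cat ⇒ sees cat pop cat cat cat cat cat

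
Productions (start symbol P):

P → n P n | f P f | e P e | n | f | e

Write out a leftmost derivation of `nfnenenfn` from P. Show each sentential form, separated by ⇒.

P ⇒ nPn   [P → n P n]
nPn ⇒ nfPfn   [P → f P f]
nfPfn ⇒ nfnPnfn   [P → n P n]
nfnPnfn ⇒ nfnePenfn   [P → e P e]
nfnePenfn ⇒ nfnenenfn   [P → n]

P ⇒ nPn ⇒ nfPfn ⇒ nfnPnfn ⇒ nfnePenfn ⇒ nfnenenfn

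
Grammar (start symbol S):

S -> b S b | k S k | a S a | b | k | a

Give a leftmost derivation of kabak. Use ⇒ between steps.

S ⇒ kSk ⇒ kaSak ⇒ kabak

S ⇒ kSk   [S -> k S k]
kSk ⇒ kaSak   [S -> a S a]
kaSak ⇒ kabak   [S -> b]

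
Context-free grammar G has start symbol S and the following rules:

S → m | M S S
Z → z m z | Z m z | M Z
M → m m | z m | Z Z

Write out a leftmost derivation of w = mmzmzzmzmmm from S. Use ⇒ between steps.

S⇒MSS⇒mmSS⇒mmMSSS⇒mmZZSSS⇒mmzmzZSSS⇒mmzmzzmzSSS⇒mmzmzzmzmSS⇒mmzmzzmzmmS⇒mmzmzzmzmmm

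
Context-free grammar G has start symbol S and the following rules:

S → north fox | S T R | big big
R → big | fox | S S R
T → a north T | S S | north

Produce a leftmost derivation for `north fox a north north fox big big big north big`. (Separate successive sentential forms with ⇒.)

S ⇒ S T R ⇒ S T R T R ⇒ north fox T R T R ⇒ north fox a north T R T R ⇒ north fox a north S S R T R ⇒ north fox a north north fox S R T R ⇒ north fox a north north fox big big R T R ⇒ north fox a north north fox big big big T R ⇒ north fox a north north fox big big big north R ⇒ north fox a north north fox big big big north big

S ⇒ S T R   [S → S T R]
S T R ⇒ S T R T R   [S → S T R]
S T R T R ⇒ north fox T R T R   [S → north fox]
north fox T R T R ⇒ north fox a north T R T R   [T → a north T]
north fox a north T R T R ⇒ north fox a north S S R T R   [T → S S]
north fox a north S S R T R ⇒ north fox a north north fox S R T R   [S → north fox]
north fox a north north fox S R T R ⇒ north fox a north north fox big big R T R   [S → big big]
north fox a north north fox big big R T R ⇒ north fox a north north fox big big big T R   [R → big]
north fox a north north fox big big big T R ⇒ north fox a north north fox big big big north R   [T → north]
north fox a north north fox big big big north R ⇒ north fox a north north fox big big big north big   [R → big]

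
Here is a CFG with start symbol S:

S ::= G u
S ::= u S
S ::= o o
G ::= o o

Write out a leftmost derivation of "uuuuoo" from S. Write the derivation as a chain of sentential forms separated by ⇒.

S⇒uS⇒uuS⇒uuuS⇒uuuuS⇒uuuuoo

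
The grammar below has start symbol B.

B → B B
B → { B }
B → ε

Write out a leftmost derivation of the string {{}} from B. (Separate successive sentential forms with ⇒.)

B⇒{B}⇒{BB}⇒{BBB}⇒{BBBB}⇒{{B}BBB}⇒{{}BBB}⇒{{}BB}⇒{{}B}⇒{{}}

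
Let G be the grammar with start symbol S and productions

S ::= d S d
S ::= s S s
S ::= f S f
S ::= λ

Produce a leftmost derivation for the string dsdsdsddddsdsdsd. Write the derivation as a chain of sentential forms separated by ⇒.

S ⇒ dSd   [S ::= d S d]
dSd ⇒ dsSsd   [S ::= s S s]
dsSsd ⇒ dsdSdsd   [S ::= d S d]
dsdSdsd ⇒ dsdsSsdsd   [S ::= s S s]
dsdsSsdsd ⇒ dsdsdSdsdsd   [S ::= d S d]
dsdsdSdsdsd ⇒ dsdsdsSsdsdsd   [S ::= s S s]
dsdsdsSsdsdsd ⇒ dsdsdsdSdsdsdsd   [S ::= d S d]
dsdsdsdSdsdsdsd ⇒ dsdsdsddSddsdsdsd   [S ::= d S d]
dsdsdsddSddsdsdsd ⇒ dsdsdsddddsdsdsd   [S ::= λ]

S⇒dSd⇒dsSsd⇒dsdSdsd⇒dsdsSsdsd⇒dsdsdSdsdsd⇒dsdsdsSsdsdsd⇒dsdsdsdSdsdsdsd⇒dsdsdsddSddsdsdsd⇒dsdsdsddddsdsdsd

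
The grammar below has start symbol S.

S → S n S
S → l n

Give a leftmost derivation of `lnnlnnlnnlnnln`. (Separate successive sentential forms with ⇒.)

S ⇒ SnS ⇒ SnSnS ⇒ SnSnSnS ⇒ SnSnSnSnS ⇒ lnnSnSnSnS ⇒ lnnlnnSnSnS ⇒ lnnlnnlnnSnS ⇒ lnnlnnlnnlnnS ⇒ lnnlnnlnnlnnln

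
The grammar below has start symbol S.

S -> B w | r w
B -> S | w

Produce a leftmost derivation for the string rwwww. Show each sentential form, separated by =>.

S => Bw   [S -> B w]
Bw => Sw   [B -> S]
Sw => Bww   [S -> B w]
Bww => Sww   [B -> S]
Sww => Bwww   [S -> B w]
Bwww => Swww   [B -> S]
Swww => rwwww   [S -> r w]

S => Bw => Sw => Bww => Sww => Bwww => Swww => rwwww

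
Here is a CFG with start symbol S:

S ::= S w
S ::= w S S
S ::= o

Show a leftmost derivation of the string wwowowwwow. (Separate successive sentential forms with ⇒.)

S ⇒ Sw ⇒ wSSw ⇒ wSwSw ⇒ wSwwSw ⇒ wSwwwSw ⇒ wwSSwwwSw ⇒ wwSwSwwwSw ⇒ wwowSwwwSw ⇒ wwowowwwSw ⇒ wwowowwwow

S ⇒ Sw   [S ::= S w]
Sw ⇒ wSSw   [S ::= w S S]
wSSw ⇒ wSwSw   [S ::= S w]
wSwSw ⇒ wSwwSw   [S ::= S w]
wSwwSw ⇒ wSwwwSw   [S ::= S w]
wSwwwSw ⇒ wwSSwwwSw   [S ::= w S S]
wwSSwwwSw ⇒ wwSwSwwwSw   [S ::= S w]
wwSwSwwwSw ⇒ wwowSwwwSw   [S ::= o]
wwowSwwwSw ⇒ wwowowwwSw   [S ::= o]
wwowowwwSw ⇒ wwowowwwow   [S ::= o]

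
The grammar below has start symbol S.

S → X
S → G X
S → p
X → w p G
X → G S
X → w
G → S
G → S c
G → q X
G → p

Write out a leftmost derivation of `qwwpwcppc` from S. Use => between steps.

S => GX => qXX => qwX => qwwpG => qwwpSc => qwwpGXc => qwwpScXc => qwwpXcXc => qwwpwcXc => qwwpwcGSc => qwwpwcpSc => qwwpwcppc

S => GX   [S → G X]
GX => qXX   [G → q X]
qXX => qwX   [X → w]
qwX => qwwpG   [X → w p G]
qwwpG => qwwpSc   [G → S c]
qwwpSc => qwwpGXc   [S → G X]
qwwpGXc => qwwpScXc   [G → S c]
qwwpScXc => qwwpXcXc   [S → X]
qwwpXcXc => qwwpwcXc   [X → w]
qwwpwcXc => qwwpwcGSc   [X → G S]
qwwpwcGSc => qwwpwcpSc   [G → p]
qwwpwcpSc => qwwpwcppc   [S → p]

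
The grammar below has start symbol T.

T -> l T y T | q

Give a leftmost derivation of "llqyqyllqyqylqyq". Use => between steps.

T=>lTyT=>llTyTyT=>llqyTyT=>llqyqyT=>llqyqylTyT=>llqyqyllTyTyT=>llqyqyllqyTyT=>llqyqyllqyqyT=>llqyqyllqyqylTyT=>llqyqyllqyqylqyT=>llqyqyllqyqylqyq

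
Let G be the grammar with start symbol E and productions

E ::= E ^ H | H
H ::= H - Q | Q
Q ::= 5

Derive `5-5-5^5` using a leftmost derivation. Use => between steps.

E=>E^H=>H^H=>H-Q^H=>H-Q-Q^H=>Q-Q-Q^H=>5-Q-Q^H=>5-5-Q^H=>5-5-5^H=>5-5-5^Q=>5-5-5^5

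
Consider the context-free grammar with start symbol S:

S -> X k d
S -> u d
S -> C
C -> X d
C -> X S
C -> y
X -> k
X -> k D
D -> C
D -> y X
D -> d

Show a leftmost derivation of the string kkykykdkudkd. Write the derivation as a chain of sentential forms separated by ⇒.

S ⇒ Xkd ⇒ kDkd ⇒ kCkd ⇒ kXSkd ⇒ kkDSkd ⇒ kkyXSkd ⇒ kkykDSkd ⇒ kkykyXSkd ⇒ kkykykDSkd ⇒ kkykykdSkd ⇒ kkykykdCkd ⇒ kkykykdXSkd ⇒ kkykykdkSkd ⇒ kkykykdkudkd

S ⇒ Xkd   [S -> X k d]
Xkd ⇒ kDkd   [X -> k D]
kDkd ⇒ kCkd   [D -> C]
kCkd ⇒ kXSkd   [C -> X S]
kXSkd ⇒ kkDSkd   [X -> k D]
kkDSkd ⇒ kkyXSkd   [D -> y X]
kkyXSkd ⇒ kkykDSkd   [X -> k D]
kkykDSkd ⇒ kkykyXSkd   [D -> y X]
kkykyXSkd ⇒ kkykykDSkd   [X -> k D]
kkykykDSkd ⇒ kkykykdSkd   [D -> d]
kkykykdSkd ⇒ kkykykdCkd   [S -> C]
kkykykdCkd ⇒ kkykykdXSkd   [C -> X S]
kkykykdXSkd ⇒ kkykykdkSkd   [X -> k]
kkykykdkSkd ⇒ kkykykdkudkd   [S -> u d]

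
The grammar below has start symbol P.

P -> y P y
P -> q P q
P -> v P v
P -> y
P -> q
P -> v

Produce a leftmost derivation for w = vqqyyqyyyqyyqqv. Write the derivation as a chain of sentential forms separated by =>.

P => vPv   [P -> v P v]
vPv => vqPqv   [P -> q P q]
vqPqv => vqqPqqv   [P -> q P q]
vqqPqqv => vqqyPyqqv   [P -> y P y]
vqqyPyqqv => vqqyyPyyqqv   [P -> y P y]
vqqyyPyyqqv => vqqyyqPqyyqqv   [P -> q P q]
vqqyyqPqyyqqv => vqqyyqyPyqyyqqv   [P -> y P y]
vqqyyqyPyqyyqqv => vqqyyqyyyqyyqqv   [P -> y]

P=>vPv=>vqPqv=>vqqPqqv=>vqqyPyqqv=>vqqyyPyyqqv=>vqqyyqPqyyqqv=>vqqyyqyPyqyyqqv=>vqqyyqyyyqyyqqv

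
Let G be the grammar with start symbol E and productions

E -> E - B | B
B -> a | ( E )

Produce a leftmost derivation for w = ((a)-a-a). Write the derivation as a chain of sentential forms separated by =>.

E=>B=>(E)=>(E-B)=>(E-B-B)=>(B-B-B)=>((E)-B-B)=>((B)-B-B)=>((a)-B-B)=>((a)-a-B)=>((a)-a-a)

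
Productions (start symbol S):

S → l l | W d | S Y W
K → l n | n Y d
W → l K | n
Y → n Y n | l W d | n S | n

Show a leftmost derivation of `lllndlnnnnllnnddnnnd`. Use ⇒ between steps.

S⇒SYW⇒llYW⇒lllWdW⇒lllndW⇒lllndlK⇒lllndlnYd⇒lllndlnnYnd⇒lllndlnnnYnnd⇒lllndlnnnnYnnnd⇒lllndlnnnnlWdnnnd⇒lllndlnnnnllKdnnnd⇒lllndlnnnnllnYddnnnd⇒lllndlnnnnllnnddnnnd

S ⇒ SYW   [S → S Y W]
SYW ⇒ llYW   [S → l l]
llYW ⇒ lllWdW   [Y → l W d]
lllWdW ⇒ lllndW   [W → n]
lllndW ⇒ lllndlK   [W → l K]
lllndlK ⇒ lllndlnYd   [K → n Y d]
lllndlnYd ⇒ lllndlnnYnd   [Y → n Y n]
lllndlnnYnd ⇒ lllndlnnnYnnd   [Y → n Y n]
lllndlnnnYnnd ⇒ lllndlnnnnYnnnd   [Y → n Y n]
lllndlnnnnYnnnd ⇒ lllndlnnnnlWdnnnd   [Y → l W d]
lllndlnnnnlWdnnnd ⇒ lllndlnnnnllKdnnnd   [W → l K]
lllndlnnnnllKdnnnd ⇒ lllndlnnnnllnYddnnnd   [K → n Y d]
lllndlnnnnllnYddnnnd ⇒ lllndlnnnnllnnddnnnd   [Y → n]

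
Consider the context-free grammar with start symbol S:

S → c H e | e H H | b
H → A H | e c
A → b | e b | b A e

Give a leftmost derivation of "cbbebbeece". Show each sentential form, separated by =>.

S => cHe => cAHe => cbAeHe => cbbeHe => cbbeAHe => cbbebAeHe => cbbebbeHe => cbbebbeece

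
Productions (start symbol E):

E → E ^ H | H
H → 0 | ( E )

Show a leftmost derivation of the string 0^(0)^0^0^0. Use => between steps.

E => E^H   [E → E ^ H]
E^H => E^H^H   [E → E ^ H]
E^H^H => E^H^H^H   [E → E ^ H]
E^H^H^H => E^H^H^H^H   [E → E ^ H]
E^H^H^H^H => H^H^H^H^H   [E → H]
H^H^H^H^H => 0^H^H^H^H   [H → 0]
0^H^H^H^H => 0^(E)^H^H^H   [H → ( E )]
0^(E)^H^H^H => 0^(H)^H^H^H   [E → H]
0^(H)^H^H^H => 0^(0)^H^H^H   [H → 0]
0^(0)^H^H^H => 0^(0)^0^H^H   [H → 0]
0^(0)^0^H^H => 0^(0)^0^0^H   [H → 0]
0^(0)^0^0^H => 0^(0)^0^0^0   [H → 0]

E=>E^H=>E^H^H=>E^H^H^H=>E^H^H^H^H=>H^H^H^H^H=>0^H^H^H^H=>0^(E)^H^H^H=>0^(H)^H^H^H=>0^(0)^H^H^H=>0^(0)^0^H^H=>0^(0)^0^0^H=>0^(0)^0^0^0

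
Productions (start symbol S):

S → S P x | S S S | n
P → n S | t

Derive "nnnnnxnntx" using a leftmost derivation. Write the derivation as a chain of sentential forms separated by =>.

S=>SPx=>SSSPx=>SPxSSPx=>nPxSSPx=>nnSxSSPx=>nnSSSxSSPx=>nnnSSxSSPx=>nnnnSxSSPx=>nnnnnxSSPx=>nnnnnxnSPx=>nnnnnxnnPx=>nnnnnxnntx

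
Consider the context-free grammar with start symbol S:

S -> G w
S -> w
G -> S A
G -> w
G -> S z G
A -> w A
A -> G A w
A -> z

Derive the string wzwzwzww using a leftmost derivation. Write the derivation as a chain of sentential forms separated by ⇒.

S ⇒ Gw ⇒ SzGw ⇒ GwzGw ⇒ SAwzGw ⇒ GwAwzGw ⇒ SAwAwzGw ⇒ wAwAwzGw ⇒ wzwAwzGw ⇒ wzwzwzGw ⇒ wzwzwzww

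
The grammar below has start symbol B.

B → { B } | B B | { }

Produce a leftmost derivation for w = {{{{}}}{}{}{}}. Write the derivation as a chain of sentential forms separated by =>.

B => {B}   [B → { B }]
{B} => {BB}   [B → B B]
{BB} => {BBB}   [B → B B]
{BBB} => {BBBB}   [B → B B]
{BBBB} => {{B}BBB}   [B → { B }]
{{B}BBB} => {{{B}}BBB}   [B → { B }]
{{{B}}BBB} => {{{{}}}BBB}   [B → { }]
{{{{}}}BBB} => {{{{}}}{}BB}   [B → { }]
{{{{}}}{}BB} => {{{{}}}{}{}B}   [B → { }]
{{{{}}}{}{}B} => {{{{}}}{}{}{}}   [B → { }]

B=>{B}=>{BB}=>{BBB}=>{BBBB}=>{{B}BBB}=>{{{B}}BBB}=>{{{{}}}BBB}=>{{{{}}}{}BB}=>{{{{}}}{}{}B}=>{{{{}}}{}{}{}}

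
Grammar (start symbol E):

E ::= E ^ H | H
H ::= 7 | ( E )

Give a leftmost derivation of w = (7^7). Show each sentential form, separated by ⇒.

E ⇒ H   [E ::= H]
H ⇒ (E)   [H ::= ( E )]
(E) ⇒ (E^H)   [E ::= E ^ H]
(E^H) ⇒ (H^H)   [E ::= H]
(H^H) ⇒ (7^H)   [H ::= 7]
(7^H) ⇒ (7^7)   [H ::= 7]

E ⇒ H ⇒ (E) ⇒ (E^H) ⇒ (H^H) ⇒ (7^H) ⇒ (7^7)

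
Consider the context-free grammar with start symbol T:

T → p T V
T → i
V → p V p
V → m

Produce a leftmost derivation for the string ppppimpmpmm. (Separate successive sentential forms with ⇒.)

T ⇒ pTV ⇒ ppTVV ⇒ pppTVVV ⇒ ppppTVVVV ⇒ ppppiVVVV ⇒ ppppimVVV ⇒ ppppimpVpVV ⇒ ppppimpmpVV ⇒ ppppimpmpmV ⇒ ppppimpmpmm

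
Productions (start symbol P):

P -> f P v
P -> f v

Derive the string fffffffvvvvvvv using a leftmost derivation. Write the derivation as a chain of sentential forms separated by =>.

P => fPv => ffPvv => fffPvvv => ffffPvvvv => fffffPvvvvv => ffffffPvvvvvv => fffffffvvvvvvv

P => fPv   [P -> f P v]
fPv => ffPvv   [P -> f P v]
ffPvv => fffPvvv   [P -> f P v]
fffPvvv => ffffPvvvv   [P -> f P v]
ffffPvvvv => fffffPvvvvv   [P -> f P v]
fffffPvvvvv => ffffffPvvvvvv   [P -> f P v]
ffffffPvvvvvv => fffffffvvvvvvv   [P -> f v]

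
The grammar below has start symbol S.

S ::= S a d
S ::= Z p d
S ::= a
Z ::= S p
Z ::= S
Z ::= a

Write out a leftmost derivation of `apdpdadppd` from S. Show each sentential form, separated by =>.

S => Zpd => Sppd => Sadppd => Zpdadppd => Spdadppd => Zpdpdadppd => apdpdadppd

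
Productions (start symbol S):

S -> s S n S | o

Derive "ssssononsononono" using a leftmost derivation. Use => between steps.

S => sSnS => ssSnSnS => sssSnSnSnS => ssssSnSnSnSnS => ssssonSnSnSnS => ssssononSnSnS => ssssononsSnSnSnS => ssssononsonSnSnS => ssssononsononSnS => ssssononsonononS => ssssononsononono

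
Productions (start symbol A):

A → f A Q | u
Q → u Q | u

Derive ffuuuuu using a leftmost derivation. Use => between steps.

A => fAQ   [A → f A Q]
fAQ => ffAQQ   [A → f A Q]
ffAQQ => ffuQQ   [A → u]
ffuQQ => ffuuQ   [Q → u]
ffuuQ => ffuuuQ   [Q → u Q]
ffuuuQ => ffuuuuQ   [Q → u Q]
ffuuuuQ => ffuuuuu   [Q → u]

A => fAQ => ffAQQ => ffuQQ => ffuuQ => ffuuuQ => ffuuuuQ => ffuuuuu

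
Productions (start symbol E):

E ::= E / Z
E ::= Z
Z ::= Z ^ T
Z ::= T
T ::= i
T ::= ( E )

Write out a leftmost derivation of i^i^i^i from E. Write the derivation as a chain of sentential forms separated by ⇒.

E ⇒ Z   [E ::= Z]
Z ⇒ Z^T   [Z ::= Z ^ T]
Z^T ⇒ Z^T^T   [Z ::= Z ^ T]
Z^T^T ⇒ Z^T^T^T   [Z ::= Z ^ T]
Z^T^T^T ⇒ T^T^T^T   [Z ::= T]
T^T^T^T ⇒ i^T^T^T   [T ::= i]
i^T^T^T ⇒ i^i^T^T   [T ::= i]
i^i^T^T ⇒ i^i^i^T   [T ::= i]
i^i^i^T ⇒ i^i^i^i   [T ::= i]

E ⇒ Z ⇒ Z^T ⇒ Z^T^T ⇒ Z^T^T^T ⇒ T^T^T^T ⇒ i^T^T^T ⇒ i^i^T^T ⇒ i^i^i^T ⇒ i^i^i^i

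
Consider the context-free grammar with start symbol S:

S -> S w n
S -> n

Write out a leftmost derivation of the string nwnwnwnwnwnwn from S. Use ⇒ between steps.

S⇒Swn⇒Swnwn⇒Swnwnwn⇒Swnwnwnwn⇒Swnwnwnwnwn⇒Swnwnwnwnwnwn⇒nwnwnwnwnwnwn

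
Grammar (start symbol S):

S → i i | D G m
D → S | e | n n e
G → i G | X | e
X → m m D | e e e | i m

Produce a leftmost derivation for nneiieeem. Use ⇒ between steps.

S ⇒ DGm   [S → D G m]
DGm ⇒ nneGm   [D → n n e]
nneGm ⇒ nneiGm   [G → i G]
nneiGm ⇒ nneiiGm   [G → i G]
nneiiGm ⇒ nneiiXm   [G → X]
nneiiXm ⇒ nneiieeem   [X → e e e]

S⇒DGm⇒nneGm⇒nneiGm⇒nneiiGm⇒nneiiXm⇒nneiieeem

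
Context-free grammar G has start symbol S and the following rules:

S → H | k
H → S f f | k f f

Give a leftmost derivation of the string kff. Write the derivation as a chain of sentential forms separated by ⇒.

S ⇒ H ⇒ Sff ⇒ kff

S ⇒ H   [S → H]
H ⇒ Sff   [H → S f f]
Sff ⇒ kff   [S → k]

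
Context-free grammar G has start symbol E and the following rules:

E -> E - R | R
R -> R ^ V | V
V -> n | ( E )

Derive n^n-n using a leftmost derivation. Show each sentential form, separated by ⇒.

E ⇒ E-R ⇒ R-R ⇒ R^V-R ⇒ V^V-R ⇒ n^V-R ⇒ n^n-R ⇒ n^n-V ⇒ n^n-n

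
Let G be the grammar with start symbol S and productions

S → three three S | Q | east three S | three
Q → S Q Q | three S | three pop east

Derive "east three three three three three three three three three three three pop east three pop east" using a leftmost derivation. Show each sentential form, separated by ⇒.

S ⇒ east three S ⇒ east three three three S ⇒ east three three three Q ⇒ east three three three S Q Q ⇒ east three three three three three S Q Q ⇒ east three three three three three three three S Q Q ⇒ east three three three three three three three three three S Q Q ⇒ east three three three three three three three three three three Q Q ⇒ east three three three three three three three three three three three pop east Q ⇒ east three three three three three three three three three three three pop east three pop east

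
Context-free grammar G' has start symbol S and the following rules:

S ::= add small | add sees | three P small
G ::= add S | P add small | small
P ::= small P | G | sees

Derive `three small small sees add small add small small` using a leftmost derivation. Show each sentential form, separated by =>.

S => three P small => three G small => three P add small small => three small P add small small => three small small P add small small => three small small G add small small => three small small P add small add small small => three small small sees add small add small small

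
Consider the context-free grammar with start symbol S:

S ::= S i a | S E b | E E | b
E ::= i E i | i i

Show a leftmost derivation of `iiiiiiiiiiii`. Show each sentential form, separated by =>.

S => EE => iEiE => iiEiiE => iiiiiiE => iiiiiiiEi => iiiiiiiiEii => iiiiiiiiiiii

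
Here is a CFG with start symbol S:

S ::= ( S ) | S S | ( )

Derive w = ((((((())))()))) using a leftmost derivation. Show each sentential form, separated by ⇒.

S ⇒ (S)   [S ::= ( S )]
(S) ⇒ ((S))   [S ::= ( S )]
((S)) ⇒ (((S)))   [S ::= ( S )]
(((S))) ⇒ (((SS)))   [S ::= S S]
(((SS))) ⇒ ((((S)S)))   [S ::= ( S )]
((((S)S))) ⇒ (((((S))S)))   [S ::= ( S )]
(((((S))S))) ⇒ ((((((S)))S)))   [S ::= ( S )]
((((((S)))S))) ⇒ ((((((())))S)))   [S ::= ( )]
((((((())))S))) ⇒ ((((((())))())))   [S ::= ( )]

S ⇒ (S) ⇒ ((S)) ⇒ (((S))) ⇒ (((SS))) ⇒ ((((S)S))) ⇒ (((((S))S))) ⇒ ((((((S)))S))) ⇒ ((((((())))S))) ⇒ ((((((())))())))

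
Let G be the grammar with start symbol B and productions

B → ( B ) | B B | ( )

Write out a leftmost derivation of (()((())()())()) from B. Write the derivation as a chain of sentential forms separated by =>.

B => (B) => (BB) => (BBB) => (()BB) => (()(B)B) => (()(BB)B) => (()(BBB)B) => (()((B)BB)B) => (()((())BB)B) => (()((())()B)B) => (()((())()())B) => (()((())()())())

B => (B)   [B → ( B )]
(B) => (BB)   [B → B B]
(BB) => (BBB)   [B → B B]
(BBB) => (()BB)   [B → ( )]
(()BB) => (()(B)B)   [B → ( B )]
(()(B)B) => (()(BB)B)   [B → B B]
(()(BB)B) => (()(BBB)B)   [B → B B]
(()(BBB)B) => (()((B)BB)B)   [B → ( B )]
(()((B)BB)B) => (()((())BB)B)   [B → ( )]
(()((())BB)B) => (()((())()B)B)   [B → ( )]
(()((())()B)B) => (()((())()())B)   [B → ( )]
(()((())()())B) => (()((())()())())   [B → ( )]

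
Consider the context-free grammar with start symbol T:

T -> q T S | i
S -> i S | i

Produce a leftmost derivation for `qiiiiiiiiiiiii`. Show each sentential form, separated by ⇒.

T ⇒ qTS ⇒ qiS ⇒ qiiS ⇒ qiiiS ⇒ qiiiiS ⇒ qiiiiiS ⇒ qiiiiiiS ⇒ qiiiiiiiS ⇒ qiiiiiiiiS ⇒ qiiiiiiiiiS ⇒ qiiiiiiiiiiS ⇒ qiiiiiiiiiiiS ⇒ qiiiiiiiiiiiiS ⇒ qiiiiiiiiiiiii

T ⇒ qTS   [T -> q T S]
qTS ⇒ qiS   [T -> i]
qiS ⇒ qiiS   [S -> i S]
qiiS ⇒ qiiiS   [S -> i S]
qiiiS ⇒ qiiiiS   [S -> i S]
qiiiiS ⇒ qiiiiiS   [S -> i S]
qiiiiiS ⇒ qiiiiiiS   [S -> i S]
qiiiiiiS ⇒ qiiiiiiiS   [S -> i S]
qiiiiiiiS ⇒ qiiiiiiiiS   [S -> i S]
qiiiiiiiiS ⇒ qiiiiiiiiiS   [S -> i S]
qiiiiiiiiiS ⇒ qiiiiiiiiiiS   [S -> i S]
qiiiiiiiiiiS ⇒ qiiiiiiiiiiiS   [S -> i S]
qiiiiiiiiiiiS ⇒ qiiiiiiiiiiiiS   [S -> i S]
qiiiiiiiiiiiiS ⇒ qiiiiiiiiiiiii   [S -> i]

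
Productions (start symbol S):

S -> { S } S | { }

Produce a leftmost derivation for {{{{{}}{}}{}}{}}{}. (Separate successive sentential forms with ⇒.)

S ⇒ {S}S ⇒ {{S}S}S ⇒ {{{S}S}S}S ⇒ {{{{S}S}S}S}S ⇒ {{{{{}}S}S}S}S ⇒ {{{{{}}{}}S}S}S ⇒ {{{{{}}{}}{}}S}S ⇒ {{{{{}}{}}{}}{}}S ⇒ {{{{{}}{}}{}}{}}{}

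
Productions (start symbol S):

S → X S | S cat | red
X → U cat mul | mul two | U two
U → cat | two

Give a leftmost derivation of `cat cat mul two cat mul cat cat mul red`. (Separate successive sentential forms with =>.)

S => X S => U cat mul S => cat cat mul S => cat cat mul X S => cat cat mul U cat mul S => cat cat mul two cat mul S => cat cat mul two cat mul X S => cat cat mul two cat mul U cat mul S => cat cat mul two cat mul cat cat mul S => cat cat mul two cat mul cat cat mul red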